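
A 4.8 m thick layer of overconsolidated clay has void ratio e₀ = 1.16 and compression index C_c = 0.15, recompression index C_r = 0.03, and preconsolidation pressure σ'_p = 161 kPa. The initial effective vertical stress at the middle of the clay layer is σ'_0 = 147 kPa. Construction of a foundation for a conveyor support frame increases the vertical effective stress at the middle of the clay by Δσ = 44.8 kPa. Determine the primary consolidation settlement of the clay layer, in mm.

S_c ≈ 28 mm

Final effective stress: σ'_f = 147 + 44.8 = 191.8 kPa.
σ'_f = 191.8 > σ'_p = 161 kPa, so the stress path crosses the preconsolidation pressure — recompression up to σ'_p, then virgin compression beyond:
S_c = H/(1+e₀)·[C_r·log₁₀(σ'_p/σ'_0) + C_c·log₁₀(σ'_f/σ'_p)]
    = 4.8/2.16 × [0.03×log₁₀(161/147) + 0.15×log₁₀(191.8/161)]
    = 2.2222 × [0.0011853 + 0.011403] = 0.02797 m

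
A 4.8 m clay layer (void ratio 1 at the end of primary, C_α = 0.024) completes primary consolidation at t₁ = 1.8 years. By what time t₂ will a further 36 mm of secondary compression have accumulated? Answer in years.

t₂ ≈ 7.59 years

S_s = C_α·H/(1+e_p)·log₁₀(t₂/t₁) ⇒ log₁₀(t₂/t₁) = S_s·(1+e_p)/(C_α·H).
log₁₀(t₂/t₁) = 0.036 × (1+1) / (0.024×4.8) = 0.625
t₂ = t₁ × 10^0.625 = 1.8 × 4.217 = 7.591 years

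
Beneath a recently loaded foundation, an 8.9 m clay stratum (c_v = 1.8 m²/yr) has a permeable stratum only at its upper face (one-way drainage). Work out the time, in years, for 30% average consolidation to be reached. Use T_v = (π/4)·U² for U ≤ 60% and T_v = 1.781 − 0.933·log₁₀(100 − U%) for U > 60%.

Drainage path length: H_d = H = 8.9 m (single drainage).
U ≤ 60%: T_v = (π/4)·U² = (π/4)×0.3² = 0.070686.
t = T_v·H_d²/c_v = 0.070686×8.9²/1.8 = 3.111 years.

t ≈ 3.11 years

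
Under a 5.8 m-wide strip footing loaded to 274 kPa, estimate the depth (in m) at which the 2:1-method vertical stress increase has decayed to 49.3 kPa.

z ≈ 26.4 m

2:1 spreading — at depth z the loaded area has grown by z in each plan dimension:
qB/(B+z) = Δσ_z ⇒ z = qB/Δσ_z − B = 274×5.8/49.3 − 5.8 = 26.44 m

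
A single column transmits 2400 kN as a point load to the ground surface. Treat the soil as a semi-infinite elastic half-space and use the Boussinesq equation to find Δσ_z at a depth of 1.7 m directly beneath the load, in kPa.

Boussinesq vertical stress below a point load on an elastic half-space:
Δσ_z = 3P/(2πz²) · [1 + (r/z)²]^(−5/2)
r/z = 0/1.7 = 0; [1+(r/z)²]^(−5/2) = 1.
Δσ_z = 3×2400/(2π×1.7²) × 1 = 396.51 × 1 = 396.5 kPa

Δσ_z ≈ 397 kPa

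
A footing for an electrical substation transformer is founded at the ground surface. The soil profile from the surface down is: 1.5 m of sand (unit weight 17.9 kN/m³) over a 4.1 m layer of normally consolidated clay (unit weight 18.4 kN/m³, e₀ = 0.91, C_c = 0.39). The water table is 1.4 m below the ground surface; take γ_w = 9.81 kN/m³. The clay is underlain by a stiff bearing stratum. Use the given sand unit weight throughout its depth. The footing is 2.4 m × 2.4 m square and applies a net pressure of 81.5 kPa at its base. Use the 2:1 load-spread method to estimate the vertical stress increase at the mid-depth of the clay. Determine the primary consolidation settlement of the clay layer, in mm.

S_c ≈ 96.8 mm

Mid-depth of clay below the ground surface: z = 1.5 + 4.1/2 = 3.55 m.
Total vertical stress at mid-clay: σ_v = 17.9×1.5 + 18.4×2.05 = 64.57 kPa.
Pore pressure: u = 9.81×(3.55 − 1.4) = 21.091 kPa.
Initial effective stress: σ'_0 = σ_v − u = 64.57 − 21.091 = 43.479 kPa.
Stress increase at mid-clay by the 2:1 spreading method:
Δσ = qBL/((B+z)(L+z)) = 81.5×2.4×2.4/((2.4+3.55)(2.4+3.55)) = 13.26 kPa
Final effective stress: σ'_f = σ'_0 + Δσ = 43.479 + 13.26 = 56.739 kPa.
Normally consolidated clay, so the full stress increment lies on the virgin compression line:
S_c = C_c·H/(1+e₀)·log₁₀(σ'_f/σ'_0) = 0.39×4.1/(1+0.91)×log₁₀(56.739/43.479)
    = 0.83717 × 0.1156 = 0.09678 m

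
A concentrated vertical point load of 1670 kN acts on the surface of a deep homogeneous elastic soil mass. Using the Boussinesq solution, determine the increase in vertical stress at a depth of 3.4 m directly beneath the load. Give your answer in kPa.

Δσ_z ≈ 69 kPa

Boussinesq vertical stress below a point load on an elastic half-space:
Δσ_z = 3P/(2πz²) · [1 + (r/z)²]^(−5/2)
r/z = 0/3.4 = 0; [1+(r/z)²]^(−5/2) = 1.
Δσ_z = 3×1670/(2π×3.4²) × 1 = 68.976 × 1 = 68.98 kPa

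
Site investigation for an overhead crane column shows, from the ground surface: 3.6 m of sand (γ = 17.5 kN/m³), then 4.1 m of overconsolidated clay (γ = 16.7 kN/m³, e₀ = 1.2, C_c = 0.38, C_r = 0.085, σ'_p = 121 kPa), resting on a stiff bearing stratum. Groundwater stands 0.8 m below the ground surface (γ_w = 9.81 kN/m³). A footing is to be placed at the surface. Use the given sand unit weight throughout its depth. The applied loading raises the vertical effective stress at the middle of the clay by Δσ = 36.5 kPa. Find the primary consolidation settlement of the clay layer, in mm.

Mid-depth of clay below the ground surface: z = 3.6 + 4.1/2 = 5.65 m.
Total vertical stress at mid-clay: σ_v = 17.5×3.6 + 16.7×2.05 = 97.235 kPa.
Pore pressure: u = 9.81×(5.65 − 0.8) = 47.578 kPa.
Initial effective stress: σ'_0 = σ_v − u = 97.235 − 47.578 = 49.657 kPa.
Final effective stress: σ'_f = 49.657 + 36.5 = 86.157 kPa.
σ'_f = 86.157 ≤ σ'_p = 121 kPa, so the clay remains overconsolidated and only the recompression index applies:
S_c = C_r·H/(1+e₀)·log₁₀(σ'_f/σ'_0) = 0.085×4.1/2.2×log₁₀(86.157/49.657)
    = 0.15841 × 0.23931 = 0.03791 m

S_c ≈ 37.9 mm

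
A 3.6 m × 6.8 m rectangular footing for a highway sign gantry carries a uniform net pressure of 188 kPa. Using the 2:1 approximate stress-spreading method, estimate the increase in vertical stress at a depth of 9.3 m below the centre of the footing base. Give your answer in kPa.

Δσ_z ≈ 22.2 kPa

By the 2:1 method the load spreads at 1 horizontal : 2 vertical, so at depth z the loaded area has grown by z in each plan dimension:
Δσ = qBL/((B+z)(L+z)) = 188×3.6×6.8/((3.6+9.3)(6.8+9.3)) = 22.159 kPa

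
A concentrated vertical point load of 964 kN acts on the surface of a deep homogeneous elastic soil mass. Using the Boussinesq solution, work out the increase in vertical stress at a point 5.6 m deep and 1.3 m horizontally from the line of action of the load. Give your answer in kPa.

Boussinesq vertical stress below a point load on an elastic half-space:
Δσ_z = 3P/(2πz²) · [1 + (r/z)²]^(−5/2)
r/z = 1.3/5.6 = 0.23214; [1+(r/z)²]^(−5/2) = 0.87702.
Δσ_z = 3×964/(2π×5.6²) × 0.87702 = 14.677 × 0.87702 = 12.87 kPa

Δσ_z ≈ 12.9 kPa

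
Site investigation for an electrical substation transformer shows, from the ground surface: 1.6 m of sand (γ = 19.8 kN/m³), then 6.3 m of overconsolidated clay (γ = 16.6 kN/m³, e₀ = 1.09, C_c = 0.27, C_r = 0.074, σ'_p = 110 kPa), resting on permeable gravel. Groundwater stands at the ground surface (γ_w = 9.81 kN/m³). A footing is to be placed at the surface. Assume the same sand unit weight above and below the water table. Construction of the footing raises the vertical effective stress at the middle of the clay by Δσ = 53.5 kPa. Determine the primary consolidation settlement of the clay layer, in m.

S_c ≈ 0.0861 m

Mid-depth of clay below the ground surface: z = 1.6 + 6.3/2 = 4.75 m.
Total vertical stress at mid-clay: σ_v = 19.8×1.6 + 16.6×3.15 = 83.97 kPa.
Pore pressure: u = 9.81×(4.75 − 0) = 46.598 kPa.
Initial effective stress: σ'_0 = σ_v − u = 83.97 − 46.598 = 37.372 kPa.
Final effective stress: σ'_f = 37.372 + 53.5 = 90.872 kPa.
σ'_f = 90.872 ≤ σ'_p = 110 kPa, so the clay remains overconsolidated and only the recompression index applies:
S_c = C_r·H/(1+e₀)·log₁₀(σ'_f/σ'_0) = 0.074×6.3/2.09×log₁₀(90.872/37.372)
    = 0.22307 × 0.38588 = 0.08608 m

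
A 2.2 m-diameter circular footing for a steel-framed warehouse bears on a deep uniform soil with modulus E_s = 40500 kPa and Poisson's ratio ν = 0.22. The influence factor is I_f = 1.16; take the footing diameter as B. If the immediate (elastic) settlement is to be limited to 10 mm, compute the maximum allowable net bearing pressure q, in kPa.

q ≈ 167 kPa

S_e = q·B·(1−ν²)/E_s · I_f  ⇒  q = S_e·E_s / (B·(1−ν²)·I_f).
q = 0.01 × 40500 / (2.2 × 0.9516 × 1.16) = 166.8 kPa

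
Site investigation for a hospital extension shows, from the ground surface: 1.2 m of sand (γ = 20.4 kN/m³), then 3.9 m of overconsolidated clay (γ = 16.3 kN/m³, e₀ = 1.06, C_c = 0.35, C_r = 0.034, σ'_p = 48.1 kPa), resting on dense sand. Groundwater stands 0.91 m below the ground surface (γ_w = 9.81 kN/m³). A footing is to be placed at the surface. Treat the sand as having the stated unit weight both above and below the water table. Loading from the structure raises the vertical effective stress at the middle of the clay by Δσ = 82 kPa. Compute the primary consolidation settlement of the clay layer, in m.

Mid-depth of clay below the ground surface: z = 1.2 + 3.9/2 = 3.15 m.
Total vertical stress at mid-clay: σ_v = 20.4×1.2 + 16.3×1.95 = 56.265 kPa.
Pore pressure: u = 9.81×(3.15 − 0.91) = 21.974 kPa.
Initial effective stress: σ'_0 = σ_v − u = 56.265 − 21.974 = 34.291 kPa.
Final effective stress: σ'_f = 34.291 + 82 = 116.29 kPa.
σ'_f = 116.29 > σ'_p = 48.1 kPa, so the stress path crosses the preconsolidation pressure — recompression up to σ'_p, then virgin compression beyond:
S_c = H/(1+e₀)·[C_r·log₁₀(σ'_p/σ'_0) + C_c·log₁₀(σ'_f/σ'_p)]
    = 3.9/2.06 × [0.034×log₁₀(48.1/34.291) + 0.35×log₁₀(116.29/48.1)]
    = 1.8932 × [0.0049968 + 0.13419] = 0.2635 m

S_c ≈ 0.264 m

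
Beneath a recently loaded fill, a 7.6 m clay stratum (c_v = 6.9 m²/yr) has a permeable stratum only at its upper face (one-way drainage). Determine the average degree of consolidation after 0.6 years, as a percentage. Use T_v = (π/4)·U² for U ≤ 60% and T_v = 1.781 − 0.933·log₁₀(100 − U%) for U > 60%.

Drainage path length: H_d = H = 7.6 m (single drainage).
T_v = c_v·t/H_d² = 6.9×0.6/7.6² = 0.071676.
T_v = 0.071676 corresponds to the U ≤ 60% branch:
U = √(4T_v/π) = 0.3021

U ≈ 30.2 %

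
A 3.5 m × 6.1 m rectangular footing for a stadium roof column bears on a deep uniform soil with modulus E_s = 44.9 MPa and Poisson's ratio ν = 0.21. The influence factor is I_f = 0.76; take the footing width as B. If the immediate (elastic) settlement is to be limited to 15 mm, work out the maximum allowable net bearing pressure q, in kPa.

q ≈ 265 kPa

E_s = 44.9 MPa = 44900 kPa.
S_e = q·B·(1−ν²)/E_s · I_f  ⇒  q = S_e·E_s / (B·(1−ν²)·I_f).
q = 0.015 × 44900 / (3.5 × 0.9559 × 0.76) = 264.9 kPa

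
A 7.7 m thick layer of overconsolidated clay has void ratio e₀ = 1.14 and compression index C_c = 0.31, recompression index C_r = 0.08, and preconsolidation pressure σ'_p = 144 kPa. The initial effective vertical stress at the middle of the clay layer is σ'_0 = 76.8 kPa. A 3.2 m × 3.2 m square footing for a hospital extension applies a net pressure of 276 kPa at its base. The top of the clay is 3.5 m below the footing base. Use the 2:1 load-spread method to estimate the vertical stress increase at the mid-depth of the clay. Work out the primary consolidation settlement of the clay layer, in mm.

Mid-depth of clay below the footing base: z = 3.5 + 7.7/2 = 7.35 m.
Stress increase at mid-clay by the 2:1 spreading method:
Δσ = qBL/((B+z)(L+z)) = 276×3.2×3.2/((3.2+7.35)(3.2+7.35)) = 25.392 kPa
Final effective stress: σ'_f = 76.8 + 25.392 = 102.19 kPa.
σ'_f = 102.19 ≤ σ'_p = 144 kPa, so the clay remains overconsolidated and only the recompression index applies:
S_c = C_r·H/(1+e₀)·log₁₀(σ'_f/σ'_0) = 0.08×7.7/2.14×log₁₀(102.19/76.8)
    = 0.28785 × 0.12405 = 0.03571 m

S_c ≈ 35.7 mm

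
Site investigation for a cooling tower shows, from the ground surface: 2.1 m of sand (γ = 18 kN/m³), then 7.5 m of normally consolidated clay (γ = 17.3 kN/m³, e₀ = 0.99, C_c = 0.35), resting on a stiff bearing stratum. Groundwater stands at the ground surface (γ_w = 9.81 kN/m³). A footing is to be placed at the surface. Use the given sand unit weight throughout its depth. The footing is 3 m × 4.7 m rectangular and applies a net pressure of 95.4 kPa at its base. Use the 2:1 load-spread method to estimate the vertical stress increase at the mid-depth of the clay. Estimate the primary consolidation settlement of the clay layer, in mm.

S_c ≈ 158 mm

Mid-depth of clay below the ground surface: z = 2.1 + 7.5/2 = 5.85 m.
Total vertical stress at mid-clay: σ_v = 18×2.1 + 17.3×3.75 = 102.68 kPa.
Pore pressure: u = 9.81×(5.85 − 0) = 57.389 kPa.
Initial effective stress: σ'_0 = σ_v − u = 102.68 − 57.389 = 45.291 kPa.
Stress increase at mid-clay by the 2:1 spreading method:
Δσ = qBL/((B+z)(L+z)) = 95.4×3×4.7/((3+5.85)(4.7+5.85)) = 14.407 kPa
Final effective stress: σ'_f = σ'_0 + Δσ = 45.291 + 14.407 = 59.698 kPa.
Normally consolidated clay, so the full stress increment lies on the virgin compression line:
S_c = C_c·H/(1+e₀)·log₁₀(σ'_f/σ'_0) = 0.35×7.5/(1+0.99)×log₁₀(59.698/45.291)
    = 1.3191 × 0.11995 = 0.1582 m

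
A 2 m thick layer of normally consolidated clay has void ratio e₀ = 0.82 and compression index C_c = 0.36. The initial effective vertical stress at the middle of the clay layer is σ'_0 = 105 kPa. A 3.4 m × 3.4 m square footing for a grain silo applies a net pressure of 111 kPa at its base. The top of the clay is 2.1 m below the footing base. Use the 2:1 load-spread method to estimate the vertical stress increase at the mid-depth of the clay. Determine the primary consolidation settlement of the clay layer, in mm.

S_c ≈ 43.6 mm

Mid-depth of clay below the footing base: z = 2.1 + 2/2 = 3.1 m.
Stress increase at mid-clay by the 2:1 spreading method:
Δσ = qBL/((B+z)(L+z)) = 111×3.4×3.4/((3.4+3.1)(3.4+3.1)) = 30.371 kPa
Final effective stress: σ'_f = σ'_0 + Δσ = 105 + 30.371 = 135.37 kPa.
Normally consolidated clay, so the full stress increment lies on the virgin compression line:
S_c = C_c·H/(1+e₀)·log₁₀(σ'_f/σ'_0) = 0.36×2/(1+0.82)×log₁₀(135.37/105)
    = 0.3956 × 0.11033 = 0.04365 m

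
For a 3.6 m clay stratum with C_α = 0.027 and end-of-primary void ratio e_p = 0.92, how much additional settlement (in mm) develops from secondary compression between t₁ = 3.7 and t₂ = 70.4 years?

Secondary compression: S_s = C_α·H/(1+e_p)·log₁₀(t₂/t₁)
S_s = 0.027×3.6/(1+0.92)×log₁₀(70.4/3.7)
    = 0.05062 × 1.279 = 0.06477 m

S_s ≈ 64.8 mm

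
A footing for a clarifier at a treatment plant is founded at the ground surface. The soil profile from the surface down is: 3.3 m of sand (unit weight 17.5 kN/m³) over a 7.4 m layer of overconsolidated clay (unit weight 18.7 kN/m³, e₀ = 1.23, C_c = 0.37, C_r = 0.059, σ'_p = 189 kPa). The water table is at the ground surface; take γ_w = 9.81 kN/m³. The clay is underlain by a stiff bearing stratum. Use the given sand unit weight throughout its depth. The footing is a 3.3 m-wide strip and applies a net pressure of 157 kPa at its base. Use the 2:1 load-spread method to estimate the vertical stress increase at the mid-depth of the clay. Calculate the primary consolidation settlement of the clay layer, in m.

S_c ≈ 0.0529 m

Mid-depth of clay below the ground surface: z = 3.3 + 7.4/2 = 7 m.
Total vertical stress at mid-clay: σ_v = 17.5×3.3 + 18.7×3.7 = 126.94 kPa.
Pore pressure: u = 9.81×(7 − 0) = 68.67 kPa.
Initial effective stress: σ'_0 = σ_v − u = 126.94 − 68.67 = 58.27 kPa.
Stress increase at mid-clay by the 2:1 spreading method:
Δσ = qB/(B+z) = 157×3.3/(3.3+7) = 50.301 kPa
Final effective stress: σ'_f = 58.27 + 50.301 = 108.57 kPa.
σ'_f = 108.57 ≤ σ'_p = 189 kPa, so the clay remains overconsolidated and only the recompression index applies:
S_c = C_r·H/(1+e₀)·log₁₀(σ'_f/σ'_0) = 0.059×7.4/2.23×log₁₀(108.57/58.27)
    = 0.19579 × 0.27026 = 0.05291 m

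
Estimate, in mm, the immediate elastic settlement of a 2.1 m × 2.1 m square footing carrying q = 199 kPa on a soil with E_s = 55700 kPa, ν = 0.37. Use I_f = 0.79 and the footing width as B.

Immediate (elastic) settlement: S_e = q·B·(1−ν²)/E_s · I_f.
S_e = 199 × 2.1 × (1 − 0.37²) / 55700 × 0.79
    = 199 × 2.1 × 0.8631 / 55700 × 0.79
    = 0.005116 m = 5.116 mm

S_e ≈ 5.12 mm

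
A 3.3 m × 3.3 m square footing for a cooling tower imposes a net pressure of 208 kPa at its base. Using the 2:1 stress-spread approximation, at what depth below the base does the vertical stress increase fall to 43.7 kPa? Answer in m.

z ≈ 3.9 m

2:1 spreading — at depth z the loaded area has grown by z in each plan dimension:
qB²/(B+z)² = Δσ_z ⇒ z = B(√(q/Δσ_z) − 1) = 3.3×(√(208/43.7) − 1) = 3.9 m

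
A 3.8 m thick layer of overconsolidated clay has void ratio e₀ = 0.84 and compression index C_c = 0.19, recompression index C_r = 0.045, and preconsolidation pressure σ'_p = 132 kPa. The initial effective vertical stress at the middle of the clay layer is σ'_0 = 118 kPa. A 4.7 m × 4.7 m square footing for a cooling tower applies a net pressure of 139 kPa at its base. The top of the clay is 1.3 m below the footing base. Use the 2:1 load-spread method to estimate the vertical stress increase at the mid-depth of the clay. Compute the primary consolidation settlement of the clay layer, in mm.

Mid-depth of clay below the footing base: z = 1.3 + 3.8/2 = 3.2 m.
Stress increase at mid-clay by the 2:1 spreading method:
Δσ = qBL/((B+z)(L+z)) = 139×4.7×4.7/((4.7+3.2)(4.7+3.2)) = 49.199 kPa
Final effective stress: σ'_f = 118 + 49.199 = 167.2 kPa.
σ'_f = 167.2 > σ'_p = 132 kPa, so the stress path crosses the preconsolidation pressure — recompression up to σ'_p, then virgin compression beyond:
S_c = H/(1+e₀)·[C_r·log₁₀(σ'_p/σ'_0) + C_c·log₁₀(σ'_f/σ'_p)]
    = 3.8/1.84 × [0.045×log₁₀(132/118) + 0.19×log₁₀(167.2/132)]
    = 2.0652 × [0.0021911 + 0.019506] = 0.04481 m

S_c ≈ 44.8 mm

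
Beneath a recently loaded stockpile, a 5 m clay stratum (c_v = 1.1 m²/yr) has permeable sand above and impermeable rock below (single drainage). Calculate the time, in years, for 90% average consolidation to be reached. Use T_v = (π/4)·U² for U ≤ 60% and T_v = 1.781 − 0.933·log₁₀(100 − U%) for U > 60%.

Drainage path length: H_d = H = 5 m (single drainage).
U > 60%: T_v = 1.781 − 0.933·log₁₀(100 − 90) = 0.848.
t = T_v·H_d²/c_v = 0.848×5²/1.1 = 19.27 years.

t ≈ 19.3 years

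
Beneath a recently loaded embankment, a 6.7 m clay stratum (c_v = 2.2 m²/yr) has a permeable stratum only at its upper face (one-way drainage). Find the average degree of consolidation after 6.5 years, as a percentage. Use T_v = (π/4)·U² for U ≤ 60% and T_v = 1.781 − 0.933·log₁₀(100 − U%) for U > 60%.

U ≈ 63.1 %

Drainage path length: H_d = H = 6.7 m (single drainage).
T_v = c_v·t/H_d² = 2.2×6.5/6.7² = 0.31856.
T_v = 0.31856 corresponds to the U > 60% branch:
U = 1 − 10^((1.781 − T_v)/0.933)/100 = 0.6306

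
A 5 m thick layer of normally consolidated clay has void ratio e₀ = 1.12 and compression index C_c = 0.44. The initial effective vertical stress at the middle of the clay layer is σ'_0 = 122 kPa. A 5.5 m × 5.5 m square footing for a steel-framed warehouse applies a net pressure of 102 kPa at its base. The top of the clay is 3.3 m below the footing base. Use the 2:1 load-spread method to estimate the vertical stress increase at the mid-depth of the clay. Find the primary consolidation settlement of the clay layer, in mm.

S_c ≈ 81.4 mm

Mid-depth of clay below the footing base: z = 3.3 + 5/2 = 5.8 m.
Stress increase at mid-clay by the 2:1 spreading method:
Δσ = qBL/((B+z)(L+z)) = 102×5.5×5.5/((5.5+5.8)(5.5+5.8)) = 24.164 kPa
Final effective stress: σ'_f = σ'_0 + Δσ = 122 + 24.164 = 146.16 kPa.
Normally consolidated clay, so the full stress increment lies on the virgin compression line:
S_c = C_c·H/(1+e₀)·log₁₀(σ'_f/σ'_0) = 0.44×5/(1+1.12)×log₁₀(146.16/122)
    = 1.0377 × 0.078469 = 0.08143 m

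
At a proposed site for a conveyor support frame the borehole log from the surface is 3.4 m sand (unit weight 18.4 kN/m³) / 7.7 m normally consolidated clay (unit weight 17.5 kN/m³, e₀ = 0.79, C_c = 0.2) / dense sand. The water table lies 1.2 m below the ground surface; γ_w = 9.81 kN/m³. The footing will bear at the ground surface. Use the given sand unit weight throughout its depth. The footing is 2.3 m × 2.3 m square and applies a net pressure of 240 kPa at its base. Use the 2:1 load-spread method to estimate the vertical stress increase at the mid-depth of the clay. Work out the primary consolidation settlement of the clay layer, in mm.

S_c ≈ 67.3 mm

Mid-depth of clay below the ground surface: z = 3.4 + 7.7/2 = 7.25 m.
Total vertical stress at mid-clay: σ_v = 18.4×3.4 + 17.5×3.85 = 129.94 kPa.
Pore pressure: u = 9.81×(7.25 − 1.2) = 59.351 kPa.
Initial effective stress: σ'_0 = σ_v − u = 129.94 − 59.351 = 70.589 kPa.
Stress increase at mid-clay by the 2:1 spreading method:
Δσ = qBL/((B+z)(L+z)) = 240×2.3×2.3/((2.3+7.25)(2.3+7.25)) = 13.921 kPa
Final effective stress: σ'_f = σ'_0 + Δσ = 70.589 + 13.921 = 84.51 kPa.
Normally consolidated clay, so the full stress increment lies on the virgin compression line:
S_c = C_c·H/(1+e₀)·log₁₀(σ'_f/σ'_0) = 0.2×7.7/(1+0.79)×log₁₀(84.51/70.589)
    = 0.86034 × 0.078171 = 0.06725 m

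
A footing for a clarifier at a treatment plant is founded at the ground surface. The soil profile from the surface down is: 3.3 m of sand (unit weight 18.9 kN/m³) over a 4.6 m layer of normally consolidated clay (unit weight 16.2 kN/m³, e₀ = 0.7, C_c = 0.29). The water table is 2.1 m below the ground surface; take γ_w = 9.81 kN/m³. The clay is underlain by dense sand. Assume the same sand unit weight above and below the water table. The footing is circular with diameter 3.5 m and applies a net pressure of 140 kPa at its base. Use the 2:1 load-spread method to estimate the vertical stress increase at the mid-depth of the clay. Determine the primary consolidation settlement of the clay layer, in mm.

Mid-depth of clay below the ground surface: z = 3.3 + 4.6/2 = 5.6 m.
Total vertical stress at mid-clay: σ_v = 18.9×3.3 + 16.2×2.3 = 99.63 kPa.
Pore pressure: u = 9.81×(5.6 − 2.1) = 34.335 kPa.
Initial effective stress: σ'_0 = σ_v − u = 99.63 − 34.335 = 65.295 kPa.
Stress increase at mid-clay by the 2:1 spreading method:
Δσ ≈ qD²/(D+z)² = 140×3.5²/(3.5+5.6)² = 20.71 kPa
Final effective stress: σ'_f = σ'_0 + Δσ = 65.295 + 20.71 = 86.005 kPa.
Normally consolidated clay, so the full stress increment lies on the virgin compression line:
S_c = C_c·H/(1+e₀)·log₁₀(σ'_f/σ'_0) = 0.29×4.6/(1+0.7)×log₁₀(86.005/65.295)
    = 0.78471 × 0.11964 = 0.09388 m

S_c ≈ 93.9 mm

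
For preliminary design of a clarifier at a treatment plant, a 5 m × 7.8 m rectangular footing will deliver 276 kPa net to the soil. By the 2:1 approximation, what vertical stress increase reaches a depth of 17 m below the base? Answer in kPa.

By the 2:1 method the load spreads at 1 horizontal : 2 vertical, so at depth z the loaded area has grown by z in each plan dimension:
Δσ = qBL/((B+z)(L+z)) = 276×5×7.8/((5+17)(7.8+17)) = 19.729 kPa

Δσ_z ≈ 19.7 kPa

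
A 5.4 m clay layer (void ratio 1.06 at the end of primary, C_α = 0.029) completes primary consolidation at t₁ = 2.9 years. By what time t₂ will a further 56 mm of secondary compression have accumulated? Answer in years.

S_s = C_α·H/(1+e_p)·log₁₀(t₂/t₁) ⇒ log₁₀(t₂/t₁) = S_s·(1+e_p)/(C_α·H).
log₁₀(t₂/t₁) = 0.056 × (1+1.06) / (0.029×5.4) = 0.7367
t₂ = t₁ × 10^0.7367 = 2.9 × 5.453 = 15.81 years

t₂ ≈ 15.8 years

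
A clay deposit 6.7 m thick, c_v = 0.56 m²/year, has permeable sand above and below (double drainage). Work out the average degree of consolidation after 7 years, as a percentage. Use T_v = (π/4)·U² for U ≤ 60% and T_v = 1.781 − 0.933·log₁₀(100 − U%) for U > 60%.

Drainage path length: H_d = H/2 = 3.35 m (double drainage).
T_v = c_v·t/H_d² = 0.56×7/3.35² = 0.3493.
T_v = 0.3493 corresponds to the U > 60% branch:
U = 1 − 10^((1.781 − T_v)/0.933)/100 = 0.6576

U ≈ 65.8 %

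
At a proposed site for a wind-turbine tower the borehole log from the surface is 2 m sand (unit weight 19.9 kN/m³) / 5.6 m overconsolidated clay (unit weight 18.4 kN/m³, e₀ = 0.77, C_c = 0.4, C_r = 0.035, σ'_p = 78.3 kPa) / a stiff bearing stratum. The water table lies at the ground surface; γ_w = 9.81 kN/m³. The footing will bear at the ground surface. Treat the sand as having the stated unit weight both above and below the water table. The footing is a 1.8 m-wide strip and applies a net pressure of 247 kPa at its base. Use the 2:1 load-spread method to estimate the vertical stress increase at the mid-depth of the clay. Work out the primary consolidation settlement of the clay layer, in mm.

S_c ≈ 222 mm

Mid-depth of clay below the ground surface: z = 2 + 5.6/2 = 4.8 m.
Total vertical stress at mid-clay: σ_v = 19.9×2 + 18.4×2.8 = 91.32 kPa.
Pore pressure: u = 9.81×(4.8 − 0) = 47.088 kPa.
Initial effective stress: σ'_0 = σ_v − u = 91.32 − 47.088 = 44.232 kPa.
Stress increase at mid-clay by the 2:1 spreading method:
Δσ = qB/(B+z) = 247×1.8/(1.8+4.8) = 67.364 kPa
Final effective stress: σ'_f = 44.232 + 67.364 = 111.6 kPa.
σ'_f = 111.6 > σ'_p = 78.3 kPa, so the stress path crosses the preconsolidation pressure — recompression up to σ'_p, then virgin compression beyond:
S_c = H/(1+e₀)·[C_r·log₁₀(σ'_p/σ'_0) + C_c·log₁₀(σ'_f/σ'_p)]
    = 5.6/1.77 × [0.035×log₁₀(78.3/44.232) + 0.4×log₁₀(111.6/78.3)]
    = 3.1638 × [0.0086809 + 0.061561] = 0.2222 m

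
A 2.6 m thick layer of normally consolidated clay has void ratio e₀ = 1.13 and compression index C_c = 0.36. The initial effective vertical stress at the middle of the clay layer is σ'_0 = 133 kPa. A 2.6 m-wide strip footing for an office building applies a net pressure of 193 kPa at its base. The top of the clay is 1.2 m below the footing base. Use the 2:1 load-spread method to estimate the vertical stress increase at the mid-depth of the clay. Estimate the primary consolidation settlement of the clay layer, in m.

Mid-depth of clay below the footing base: z = 1.2 + 2.6/2 = 2.5 m.
Stress increase at mid-clay by the 2:1 spreading method:
Δσ = qB/(B+z) = 193×2.6/(2.6+2.5) = 98.392 kPa
Final effective stress: σ'_f = σ'_0 + Δσ = 133 + 98.392 = 231.39 kPa.
Normally consolidated clay, so the full stress increment lies on the virgin compression line:
S_c = C_c·H/(1+e₀)·log₁₀(σ'_f/σ'_0) = 0.36×2.6/(1+1.13)×log₁₀(231.39/133)
    = 0.43944 × 0.24049 = 0.1057 m

S_c ≈ 0.106 m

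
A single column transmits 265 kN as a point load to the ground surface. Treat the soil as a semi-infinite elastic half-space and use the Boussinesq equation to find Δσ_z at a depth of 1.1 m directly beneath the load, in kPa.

Δσ_z ≈ 105 kPa

Boussinesq vertical stress below a point load on an elastic half-space:
Δσ_z = 3P/(2πz²) · [1 + (r/z)²]^(−5/2)
r/z = 0/1.1 = 0; [1+(r/z)²]^(−5/2) = 1.
Δσ_z = 3×265/(2π×1.1²) × 1 = 104.57 × 1 = 104.6 kPa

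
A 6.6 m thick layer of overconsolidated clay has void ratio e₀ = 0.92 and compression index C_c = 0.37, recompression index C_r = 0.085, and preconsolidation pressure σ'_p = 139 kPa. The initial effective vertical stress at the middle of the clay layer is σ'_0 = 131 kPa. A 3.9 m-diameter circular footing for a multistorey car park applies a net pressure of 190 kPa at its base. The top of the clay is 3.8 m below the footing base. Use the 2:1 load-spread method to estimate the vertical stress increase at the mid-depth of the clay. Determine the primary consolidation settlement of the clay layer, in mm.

S_c ≈ 67.3 mm

Mid-depth of clay below the footing base: z = 3.8 + 6.6/2 = 7.1 m.
Stress increase at mid-clay by the 2:1 spreading method:
Δσ ≈ qD²/(D+z)² = 190×3.9²/(3.9+7.1)² = 23.883 kPa
Final effective stress: σ'_f = 131 + 23.883 = 154.88 kPa.
σ'_f = 154.88 > σ'_p = 139 kPa, so the stress path crosses the preconsolidation pressure — recompression up to σ'_p, then virgin compression beyond:
S_c = H/(1+e₀)·[C_r·log₁₀(σ'_p/σ'_0) + C_c·log₁₀(σ'_f/σ'_p)]
    = 6.6/1.92 × [0.085×log₁₀(139/131) + 0.37×log₁₀(154.88/139)]
    = 3.4375 × [0.0021882 + 0.017383] = 0.06728 m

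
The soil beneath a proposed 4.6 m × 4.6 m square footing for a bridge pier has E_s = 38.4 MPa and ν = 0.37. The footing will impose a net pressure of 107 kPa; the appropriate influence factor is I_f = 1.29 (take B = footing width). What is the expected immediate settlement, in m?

S_e ≈ 0.0143 m

Immediate (elastic) settlement: S_e = q·B·(1−ν²)/E_s · I_f.
E_s = 38.4 MPa = 38400 kPa.
S_e = 107 × 4.6 × (1 − 0.37²) / 38400 × 1.29
    = 107 × 4.6 × 0.8631 / 38400 × 1.29
    = 0.01427 m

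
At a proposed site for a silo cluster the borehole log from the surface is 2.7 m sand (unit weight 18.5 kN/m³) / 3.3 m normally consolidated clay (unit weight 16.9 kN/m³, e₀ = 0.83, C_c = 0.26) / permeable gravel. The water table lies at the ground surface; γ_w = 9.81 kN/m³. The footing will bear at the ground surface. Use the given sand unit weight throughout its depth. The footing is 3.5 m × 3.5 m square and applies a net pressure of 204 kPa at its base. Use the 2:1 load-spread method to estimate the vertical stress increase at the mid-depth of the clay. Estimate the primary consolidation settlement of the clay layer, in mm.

Mid-depth of clay below the ground surface: z = 2.7 + 3.3/2 = 4.35 m.
Total vertical stress at mid-clay: σ_v = 18.5×2.7 + 16.9×1.65 = 77.835 kPa.
Pore pressure: u = 9.81×(4.35 − 0) = 42.673 kPa.
Initial effective stress: σ'_0 = σ_v − u = 77.835 − 42.673 = 35.162 kPa.
Stress increase at mid-clay by the 2:1 spreading method:
Δσ = qBL/((B+z)(L+z)) = 204×3.5×3.5/((3.5+4.35)(3.5+4.35)) = 40.553 kPa
Final effective stress: σ'_f = σ'_0 + Δσ = 35.162 + 40.553 = 75.715 kPa.
Normally consolidated clay, so the full stress increment lies on the virgin compression line:
S_c = C_c·H/(1+e₀)·log₁₀(σ'_f/σ'_0) = 0.26×3.3/(1+0.83)×log₁₀(75.715/35.162)
    = 0.46885 × 0.33311 = 0.1562 m

S_c ≈ 156 mm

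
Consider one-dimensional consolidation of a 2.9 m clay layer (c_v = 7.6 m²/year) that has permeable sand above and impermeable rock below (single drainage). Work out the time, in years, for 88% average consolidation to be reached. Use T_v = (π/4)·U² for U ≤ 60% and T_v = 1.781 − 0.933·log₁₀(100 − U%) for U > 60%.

Drainage path length: H_d = H = 2.9 m (single drainage).
U > 60%: T_v = 1.781 − 0.933·log₁₀(100 − 88) = 0.77412.
t = T_v·H_d²/c_v = 0.77412×2.9²/7.6 = 0.8566 years.

t ≈ 0.857 years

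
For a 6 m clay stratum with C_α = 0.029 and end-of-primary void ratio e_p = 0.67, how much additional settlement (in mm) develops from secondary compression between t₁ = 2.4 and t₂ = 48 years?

Secondary compression: S_s = C_α·H/(1+e_p)·log₁₀(t₂/t₁)
S_s = 0.029×6/(1+0.67)×log₁₀(48/2.4)
    = 0.1042 × 1.301 = 0.1356 m

S_s ≈ 136 mm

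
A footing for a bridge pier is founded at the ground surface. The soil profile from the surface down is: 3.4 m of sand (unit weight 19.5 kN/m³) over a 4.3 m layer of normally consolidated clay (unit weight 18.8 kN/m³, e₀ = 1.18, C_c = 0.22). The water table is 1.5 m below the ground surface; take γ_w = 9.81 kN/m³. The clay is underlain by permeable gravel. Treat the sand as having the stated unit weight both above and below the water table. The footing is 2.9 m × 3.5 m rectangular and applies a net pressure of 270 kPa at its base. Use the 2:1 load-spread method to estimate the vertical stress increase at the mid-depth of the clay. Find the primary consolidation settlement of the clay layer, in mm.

S_c ≈ 80.8 mm

Mid-depth of clay below the ground surface: z = 3.4 + 4.3/2 = 5.55 m.
Total vertical stress at mid-clay: σ_v = 19.5×3.4 + 18.8×2.15 = 106.72 kPa.
Pore pressure: u = 9.81×(5.55 − 1.5) = 39.73 kPa.
Initial effective stress: σ'_0 = σ_v − u = 106.72 − 39.73 = 66.99 kPa.
Stress increase at mid-clay by the 2:1 spreading method:
Δσ = qBL/((B+z)(L+z)) = 270×2.9×3.5/((2.9+5.55)(3.5+5.55)) = 35.836 kPa
Final effective stress: σ'_f = σ'_0 + Δσ = 66.99 + 35.836 = 102.83 kPa.
Normally consolidated clay, so the full stress increment lies on the virgin compression line:
S_c = C_c·H/(1+e₀)·log₁₀(σ'_f/σ'_0) = 0.22×4.3/(1+1.18)×log₁₀(102.83/66.99)
    = 0.43394 × 0.18611 = 0.08076 m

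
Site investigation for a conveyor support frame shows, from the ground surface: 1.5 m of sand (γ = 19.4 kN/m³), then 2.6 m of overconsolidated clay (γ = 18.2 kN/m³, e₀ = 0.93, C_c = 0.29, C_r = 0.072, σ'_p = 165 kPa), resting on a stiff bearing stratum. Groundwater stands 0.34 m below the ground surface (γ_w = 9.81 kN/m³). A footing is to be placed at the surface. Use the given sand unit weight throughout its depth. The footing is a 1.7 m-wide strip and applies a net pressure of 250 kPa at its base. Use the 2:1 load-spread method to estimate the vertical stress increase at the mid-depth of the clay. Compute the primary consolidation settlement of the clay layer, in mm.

S_c ≈ 61.4 mm

Mid-depth of clay below the ground surface: z = 1.5 + 2.6/2 = 2.8 m.
Total vertical stress at mid-clay: σ_v = 19.4×1.5 + 18.2×1.3 = 52.76 kPa.
Pore pressure: u = 9.81×(2.8 − 0.34) = 24.133 kPa.
Initial effective stress: σ'_0 = σ_v − u = 52.76 − 24.133 = 28.627 kPa.
Stress increase at mid-clay by the 2:1 spreading method:
Δσ = qB/(B+z) = 250×1.7/(1.7+2.8) = 94.444 kPa
Final effective stress: σ'_f = 28.627 + 94.444 = 123.07 kPa.
σ'_f = 123.07 ≤ σ'_p = 165 kPa, so the clay remains overconsolidated and only the recompression index applies:
S_c = C_r·H/(1+e₀)·log₁₀(σ'_f/σ'_0) = 0.072×2.6/1.93×log₁₀(123.07/28.627)
    = 0.096998 × 0.63338 = 0.06144 m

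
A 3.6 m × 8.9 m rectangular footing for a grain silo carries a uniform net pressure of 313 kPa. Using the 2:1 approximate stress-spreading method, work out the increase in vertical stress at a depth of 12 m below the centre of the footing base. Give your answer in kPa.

Δσ_z ≈ 30.8 kPa

By the 2:1 method the load spreads at 1 horizontal : 2 vertical, so at depth z the loaded area has grown by z in each plan dimension:
Δσ = qBL/((B+z)(L+z)) = 313×3.6×8.9/((3.6+12)(8.9+12)) = 30.759 kPa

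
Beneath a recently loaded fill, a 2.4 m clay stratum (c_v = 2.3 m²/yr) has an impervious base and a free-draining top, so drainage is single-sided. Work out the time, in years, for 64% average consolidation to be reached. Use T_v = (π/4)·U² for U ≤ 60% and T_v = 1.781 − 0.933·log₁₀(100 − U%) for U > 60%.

Drainage path length: H_d = H = 2.4 m (single drainage).
U > 60%: T_v = 1.781 − 0.933·log₁₀(100 − 64) = 0.32897.
t = T_v·H_d²/c_v = 0.32897×2.4²/2.3 = 0.8239 years.

t ≈ 0.824 years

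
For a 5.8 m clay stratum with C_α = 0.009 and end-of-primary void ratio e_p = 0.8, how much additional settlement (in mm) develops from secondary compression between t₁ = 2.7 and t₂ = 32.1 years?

S_s ≈ 31.2 mm

Secondary compression: S_s = C_α·H/(1+e_p)·log₁₀(t₂/t₁)
S_s = 0.009×5.8/(1+0.8)×log₁₀(32.1/2.7)
    = 0.029 × 1.075 = 0.03118 m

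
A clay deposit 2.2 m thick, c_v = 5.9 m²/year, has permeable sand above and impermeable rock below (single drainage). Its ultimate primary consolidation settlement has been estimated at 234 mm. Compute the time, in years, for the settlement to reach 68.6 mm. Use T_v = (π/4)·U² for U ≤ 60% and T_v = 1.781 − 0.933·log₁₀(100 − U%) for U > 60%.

Drainage path length: H_d = H = 2.2 m (single drainage).
U = S(t)/S_ult = 68.6/234 = 0.2932.
U ≤ 60%: T_v = (π/4)·U² = (π/4)×0.29316² = 0.0675.
t = T_v·H_d²/c_v = 0.0675×2.2²/5.9 = 0.05537 years.

t ≈ 0.0554 years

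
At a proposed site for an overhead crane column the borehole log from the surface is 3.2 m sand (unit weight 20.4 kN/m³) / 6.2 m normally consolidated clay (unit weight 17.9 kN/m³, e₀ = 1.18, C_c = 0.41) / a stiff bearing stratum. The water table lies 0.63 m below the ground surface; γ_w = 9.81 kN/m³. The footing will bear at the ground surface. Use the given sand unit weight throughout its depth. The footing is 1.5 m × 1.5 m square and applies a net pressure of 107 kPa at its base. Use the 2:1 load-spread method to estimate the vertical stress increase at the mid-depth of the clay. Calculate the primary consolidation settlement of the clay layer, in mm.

Mid-depth of clay below the ground surface: z = 3.2 + 6.2/2 = 6.3 m.
Total vertical stress at mid-clay: σ_v = 20.4×3.2 + 17.9×3.1 = 120.77 kPa.
Pore pressure: u = 9.81×(6.3 − 0.63) = 55.623 kPa.
Initial effective stress: σ'_0 = σ_v − u = 120.77 − 55.623 = 65.147 kPa.
Stress increase at mid-clay by the 2:1 spreading method:
Δσ = qBL/((B+z)(L+z)) = 107×1.5×1.5/((1.5+6.3)(1.5+6.3)) = 3.9571 kPa
Final effective stress: σ'_f = σ'_0 + Δσ = 65.147 + 3.9571 = 69.104 kPa.
Normally consolidated clay, so the full stress increment lies on the virgin compression line:
S_c = C_c·H/(1+e₀)·log₁₀(σ'_f/σ'_0) = 0.41×6.2/(1+1.18)×log₁₀(69.104/65.147)
    = 1.1661 × 0.025609 = 0.02986 m

S_c ≈ 29.9 mm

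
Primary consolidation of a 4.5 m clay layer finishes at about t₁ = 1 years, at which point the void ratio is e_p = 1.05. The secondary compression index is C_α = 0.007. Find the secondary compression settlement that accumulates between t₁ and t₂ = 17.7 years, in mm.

S_s ≈ 19.2 mm

Secondary compression: S_s = C_α·H/(1+e_p)·log₁₀(t₂/t₁)
S_s = 0.007×4.5/(1+1.05)×log₁₀(17.7/1)
    = 0.01537 × 1.248 = 0.01918 m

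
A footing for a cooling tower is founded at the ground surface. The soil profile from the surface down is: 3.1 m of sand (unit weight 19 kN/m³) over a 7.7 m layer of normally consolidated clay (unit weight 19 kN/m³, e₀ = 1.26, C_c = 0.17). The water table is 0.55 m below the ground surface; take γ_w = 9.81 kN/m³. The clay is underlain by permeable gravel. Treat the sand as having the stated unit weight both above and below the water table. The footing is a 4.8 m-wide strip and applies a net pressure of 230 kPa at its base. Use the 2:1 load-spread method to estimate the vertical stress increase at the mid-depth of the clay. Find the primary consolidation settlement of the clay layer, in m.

Mid-depth of clay below the ground surface: z = 3.1 + 7.7/2 = 6.95 m.
Total vertical stress at mid-clay: σ_v = 19×3.1 + 19×3.85 = 132.05 kPa.
Pore pressure: u = 9.81×(6.95 − 0.55) = 62.784 kPa.
Initial effective stress: σ'_0 = σ_v − u = 132.05 − 62.784 = 69.266 kPa.
Stress increase at mid-clay by the 2:1 spreading method:
Δσ = qB/(B+z) = 230×4.8/(4.8+6.95) = 93.957 kPa
Final effective stress: σ'_f = σ'_0 + Δσ = 69.266 + 93.957 = 163.22 kPa.
Normally consolidated clay, so the full stress increment lies on the virgin compression line:
S_c = C_c·H/(1+e₀)·log₁₀(σ'_f/σ'_0) = 0.17×7.7/(1+1.26)×log₁₀(163.22/69.266)
    = 0.5792 × 0.37225 = 0.2156 m

S_c ≈ 0.216 m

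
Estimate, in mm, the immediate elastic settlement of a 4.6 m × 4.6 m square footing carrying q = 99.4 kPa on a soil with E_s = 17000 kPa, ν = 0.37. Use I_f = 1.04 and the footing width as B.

S_e ≈ 24.1 mm

Immediate (elastic) settlement: S_e = q·B·(1−ν²)/E_s · I_f.
S_e = 99.4 × 4.6 × (1 − 0.37²) / 17000 × 1.04
    = 99.4 × 4.6 × 0.8631 / 17000 × 1.04
    = 0.02414 m = 24.14 mm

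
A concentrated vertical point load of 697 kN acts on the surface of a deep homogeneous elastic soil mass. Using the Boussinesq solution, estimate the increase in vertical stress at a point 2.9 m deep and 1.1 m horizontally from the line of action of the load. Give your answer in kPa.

Δσ_z ≈ 28.3 kPa

Boussinesq vertical stress below a point load on an elastic half-space:
Δσ_z = 3P/(2πz²) · [1 + (r/z)²]^(−5/2)
r/z = 1.1/2.9 = 0.37931; [1+(r/z)²]^(−5/2) = 0.71458.
Δσ_z = 3×697/(2π×2.9²) × 0.71458 = 39.571 × 0.71458 = 28.28 kPa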